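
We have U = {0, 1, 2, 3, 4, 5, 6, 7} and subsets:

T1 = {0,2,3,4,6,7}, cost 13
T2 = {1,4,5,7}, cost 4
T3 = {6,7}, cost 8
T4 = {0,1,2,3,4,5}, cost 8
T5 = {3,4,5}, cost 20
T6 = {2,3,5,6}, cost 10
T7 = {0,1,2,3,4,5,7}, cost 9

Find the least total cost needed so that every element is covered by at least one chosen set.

16

T3, T4 cover every element at cost 8 + 8 = 16.
Any cover uses at least 2 sets; among all covering selections none totals below 16.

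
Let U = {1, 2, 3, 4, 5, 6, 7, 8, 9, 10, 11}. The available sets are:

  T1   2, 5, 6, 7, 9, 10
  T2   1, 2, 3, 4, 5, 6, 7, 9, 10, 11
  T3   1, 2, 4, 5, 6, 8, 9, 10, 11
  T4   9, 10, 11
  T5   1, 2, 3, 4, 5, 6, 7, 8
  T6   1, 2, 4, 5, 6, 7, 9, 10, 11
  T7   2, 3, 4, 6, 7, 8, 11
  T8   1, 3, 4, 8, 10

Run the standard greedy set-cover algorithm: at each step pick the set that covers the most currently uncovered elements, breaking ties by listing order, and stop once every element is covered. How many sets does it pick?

Pick 1: T2 covers 10 new elements (1, 2, 3, 4, 5, 6, 7, 9, 10, 11).
Pick 2: T3 covers 1 new elements (8).
Greedy uses 2 sets.

2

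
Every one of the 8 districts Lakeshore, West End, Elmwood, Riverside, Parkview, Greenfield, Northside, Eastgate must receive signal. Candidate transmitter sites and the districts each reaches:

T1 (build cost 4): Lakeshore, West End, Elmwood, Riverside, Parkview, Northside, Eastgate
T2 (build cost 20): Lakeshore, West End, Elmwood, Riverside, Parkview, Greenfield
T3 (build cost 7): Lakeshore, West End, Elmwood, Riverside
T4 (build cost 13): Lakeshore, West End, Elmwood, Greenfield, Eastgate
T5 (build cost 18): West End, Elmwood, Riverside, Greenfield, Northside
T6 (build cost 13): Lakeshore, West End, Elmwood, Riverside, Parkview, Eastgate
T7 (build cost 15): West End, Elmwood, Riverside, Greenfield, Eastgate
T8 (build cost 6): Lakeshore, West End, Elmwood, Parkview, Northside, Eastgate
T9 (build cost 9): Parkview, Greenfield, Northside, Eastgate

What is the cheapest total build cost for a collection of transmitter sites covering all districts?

T1, T9 cover every district at build cost 4 + 9 = 13.
Any cover uses at least 2 transmitter sites; among all covering selections none totals below 13.

13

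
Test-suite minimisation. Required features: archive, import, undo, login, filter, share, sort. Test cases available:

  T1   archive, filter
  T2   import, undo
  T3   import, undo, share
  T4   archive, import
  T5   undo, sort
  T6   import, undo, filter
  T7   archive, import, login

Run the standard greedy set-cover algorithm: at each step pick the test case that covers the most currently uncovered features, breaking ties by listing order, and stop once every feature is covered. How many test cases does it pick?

Pick 1: T3 covers 3 new features (import, undo, share).
Pick 2: T1 covers 2 new features (archive, filter).
Pick 3: T5 covers 1 new features (sort).
Pick 4: T7 covers 1 new features (login).
Greedy uses 4 test cases.

4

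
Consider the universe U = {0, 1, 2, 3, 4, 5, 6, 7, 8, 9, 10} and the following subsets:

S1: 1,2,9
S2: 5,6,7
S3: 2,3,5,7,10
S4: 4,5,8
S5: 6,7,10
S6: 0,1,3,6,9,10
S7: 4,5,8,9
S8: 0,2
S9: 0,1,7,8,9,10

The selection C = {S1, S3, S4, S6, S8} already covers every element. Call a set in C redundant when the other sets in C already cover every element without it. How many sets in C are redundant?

2

Drop S1: the rest still cover every element — redundant.
Drop S3: 7 uncovered — not redundant.
Drop S4: 4, 8 uncovered — not redundant.
Drop S6: 6 uncovered — not redundant.
Drop S8: the rest still cover every element — redundant.
2 redundant: S1, S8.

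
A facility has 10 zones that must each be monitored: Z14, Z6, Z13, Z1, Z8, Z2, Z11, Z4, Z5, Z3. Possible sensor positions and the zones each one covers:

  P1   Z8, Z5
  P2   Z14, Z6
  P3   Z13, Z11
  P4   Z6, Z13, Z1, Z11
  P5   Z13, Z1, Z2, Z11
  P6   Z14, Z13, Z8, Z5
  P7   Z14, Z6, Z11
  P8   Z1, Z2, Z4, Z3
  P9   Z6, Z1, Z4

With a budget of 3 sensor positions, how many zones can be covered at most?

Choosing P4, P6, P8 covers {Z14, Z6, Z13, Z1, Z8, Z2, Z11, Z4, Z5, Z3} — 10 zones.
That is all 10 zones.

10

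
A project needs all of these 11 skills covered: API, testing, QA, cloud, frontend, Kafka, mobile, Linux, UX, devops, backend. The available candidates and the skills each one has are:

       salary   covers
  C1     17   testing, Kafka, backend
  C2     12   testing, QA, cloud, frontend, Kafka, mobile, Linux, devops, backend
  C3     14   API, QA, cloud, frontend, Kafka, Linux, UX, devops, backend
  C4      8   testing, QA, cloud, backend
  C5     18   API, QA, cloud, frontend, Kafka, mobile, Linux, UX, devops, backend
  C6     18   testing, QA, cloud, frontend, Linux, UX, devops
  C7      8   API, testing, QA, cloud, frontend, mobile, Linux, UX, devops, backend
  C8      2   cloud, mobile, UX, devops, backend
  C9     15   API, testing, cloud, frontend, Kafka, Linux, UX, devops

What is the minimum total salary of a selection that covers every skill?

20

C2, C7 cover every skill at salary 12 + 8 = 20.
Any cover uses at least 2 candidates; among all covering selections none totals below 20.
Greedy by coverage-per-salary would pick C8, C7, C2 for 22 — worse than the optimum 20.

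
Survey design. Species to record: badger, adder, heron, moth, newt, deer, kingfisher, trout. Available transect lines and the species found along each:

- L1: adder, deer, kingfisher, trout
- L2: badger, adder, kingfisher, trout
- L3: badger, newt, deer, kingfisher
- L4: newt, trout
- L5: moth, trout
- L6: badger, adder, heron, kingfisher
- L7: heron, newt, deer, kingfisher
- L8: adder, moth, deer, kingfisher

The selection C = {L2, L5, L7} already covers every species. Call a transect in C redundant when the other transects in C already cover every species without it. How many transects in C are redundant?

0

Drop L2: badger, adder uncovered — not redundant.
Drop L5: moth uncovered — not redundant.
Drop L7: heron, newt, deer uncovered — not redundant.
None of the transects in C is redundant.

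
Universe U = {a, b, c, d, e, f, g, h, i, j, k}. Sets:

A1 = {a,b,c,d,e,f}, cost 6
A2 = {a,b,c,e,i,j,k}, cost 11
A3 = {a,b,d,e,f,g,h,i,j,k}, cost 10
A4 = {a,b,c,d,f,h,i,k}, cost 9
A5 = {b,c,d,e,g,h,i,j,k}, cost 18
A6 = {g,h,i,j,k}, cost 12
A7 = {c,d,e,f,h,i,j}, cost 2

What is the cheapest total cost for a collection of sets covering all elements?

12

A3, A7 cover every element at cost 10 + 2 = 12.
Any cover uses at least 2 sets; among all covering selections none totals below 12.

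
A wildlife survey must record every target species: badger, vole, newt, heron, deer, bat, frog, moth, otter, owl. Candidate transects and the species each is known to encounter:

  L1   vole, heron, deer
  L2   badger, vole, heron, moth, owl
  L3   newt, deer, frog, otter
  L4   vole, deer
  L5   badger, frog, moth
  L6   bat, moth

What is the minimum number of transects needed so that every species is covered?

3

L2, L3, L6 together cover {badger, vole, newt, heron, deer, bat, frog, moth, otter, owl} — every species.
No 2 of the 6 transects cover everything (all 15 pairs fall short), so 3 is minimum.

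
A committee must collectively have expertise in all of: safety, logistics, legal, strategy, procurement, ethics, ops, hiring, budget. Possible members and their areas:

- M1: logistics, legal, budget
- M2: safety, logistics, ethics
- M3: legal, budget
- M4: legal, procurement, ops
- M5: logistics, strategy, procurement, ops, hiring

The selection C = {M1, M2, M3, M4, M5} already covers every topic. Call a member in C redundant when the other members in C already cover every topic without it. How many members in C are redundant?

3

Drop M1: the rest still cover every topic — redundant.
Drop M2: safety, ethics uncovered — not redundant.
Drop M3: the rest still cover every topic — redundant.
Drop M4: the rest still cover every topic — redundant.
Drop M5: strategy, hiring uncovered — not redundant.
3 redundant: M1, M3, M4.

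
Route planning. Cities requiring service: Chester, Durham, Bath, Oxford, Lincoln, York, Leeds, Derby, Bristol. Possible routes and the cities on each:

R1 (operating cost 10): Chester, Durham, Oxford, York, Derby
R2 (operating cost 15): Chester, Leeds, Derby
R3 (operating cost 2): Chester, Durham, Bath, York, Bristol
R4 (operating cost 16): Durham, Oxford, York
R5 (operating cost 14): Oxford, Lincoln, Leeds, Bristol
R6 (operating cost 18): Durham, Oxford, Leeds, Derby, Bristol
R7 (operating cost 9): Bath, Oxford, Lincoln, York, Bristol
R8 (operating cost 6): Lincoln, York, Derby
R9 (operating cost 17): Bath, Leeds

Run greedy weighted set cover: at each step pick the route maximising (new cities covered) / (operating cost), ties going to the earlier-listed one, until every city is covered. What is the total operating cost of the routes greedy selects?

22

Pick 1: R3 adds 5 new (Chester, Durham, Bath, York, Bristol) at operating cost 2 (ratio 5/2).
Pick 2: R8 adds 2 new (Lincoln, Derby) at operating cost 6 (ratio 2/6).
Pick 3: R5 adds 2 new (Oxford, Leeds) at operating cost 14 (ratio 2/14).
Greedy total operating cost: 2 + 6 + 14 = 22.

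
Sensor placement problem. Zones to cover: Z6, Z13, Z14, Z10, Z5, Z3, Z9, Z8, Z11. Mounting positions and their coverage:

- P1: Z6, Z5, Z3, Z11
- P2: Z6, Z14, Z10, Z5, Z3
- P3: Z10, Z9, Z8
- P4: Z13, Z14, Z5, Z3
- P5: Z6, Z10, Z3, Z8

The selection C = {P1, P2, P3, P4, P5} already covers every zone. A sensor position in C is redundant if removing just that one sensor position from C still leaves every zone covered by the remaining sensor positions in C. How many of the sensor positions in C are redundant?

Drop P1: Z11 uncovered — not redundant.
Drop P2: the rest still cover every zone — redundant.
Drop P3: Z9 uncovered — not redundant.
Drop P4: Z13 uncovered — not redundant.
Drop P5: the rest still cover every zone — redundant.
2 redundant: P2, P5.

2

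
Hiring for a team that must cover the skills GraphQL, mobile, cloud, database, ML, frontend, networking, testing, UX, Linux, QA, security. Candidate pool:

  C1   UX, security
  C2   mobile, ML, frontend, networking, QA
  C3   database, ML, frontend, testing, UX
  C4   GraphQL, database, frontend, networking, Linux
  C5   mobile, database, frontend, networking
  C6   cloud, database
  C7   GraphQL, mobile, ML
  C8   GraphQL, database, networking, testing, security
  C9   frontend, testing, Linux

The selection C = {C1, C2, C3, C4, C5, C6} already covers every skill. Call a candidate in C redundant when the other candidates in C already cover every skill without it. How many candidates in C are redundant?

1

Drop C1: security uncovered — not redundant.
Drop C2: QA uncovered — not redundant.
Drop C3: testing uncovered — not redundant.
Drop C4: GraphQL, Linux uncovered — not redundant.
Drop C5: the rest still cover every skill — redundant.
Drop C6: cloud uncovered — not redundant.
1 redundant: C5.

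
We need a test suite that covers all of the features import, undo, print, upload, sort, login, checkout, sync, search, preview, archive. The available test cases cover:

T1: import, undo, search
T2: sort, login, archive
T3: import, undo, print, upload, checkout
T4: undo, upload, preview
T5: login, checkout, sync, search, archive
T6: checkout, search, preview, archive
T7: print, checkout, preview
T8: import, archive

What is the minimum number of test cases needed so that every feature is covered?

4

T2, T3, T4, T5 together cover {import, undo, print, upload, sort, login, checkout, sync, search, preview, archive} — every feature.
No 3 of the 8 test cases cover everything (all 56 triples fall short), so 4 is minimum.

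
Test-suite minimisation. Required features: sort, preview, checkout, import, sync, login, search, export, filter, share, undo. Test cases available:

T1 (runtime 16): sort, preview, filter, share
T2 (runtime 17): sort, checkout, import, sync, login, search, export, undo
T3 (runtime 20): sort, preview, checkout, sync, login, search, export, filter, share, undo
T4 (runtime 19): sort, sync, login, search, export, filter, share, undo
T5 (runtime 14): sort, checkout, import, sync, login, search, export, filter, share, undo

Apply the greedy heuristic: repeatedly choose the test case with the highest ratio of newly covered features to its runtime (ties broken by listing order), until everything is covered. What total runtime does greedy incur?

30

Pick 1: T5 adds 10 new (sort, checkout, import, sync, login, search, export, filter, share, undo) at runtime 14 (ratio 10/14).
Pick 2: T1 adds 1 new (preview) at runtime 16 (ratio 1/16).
Greedy total runtime: 14 + 16 = 30.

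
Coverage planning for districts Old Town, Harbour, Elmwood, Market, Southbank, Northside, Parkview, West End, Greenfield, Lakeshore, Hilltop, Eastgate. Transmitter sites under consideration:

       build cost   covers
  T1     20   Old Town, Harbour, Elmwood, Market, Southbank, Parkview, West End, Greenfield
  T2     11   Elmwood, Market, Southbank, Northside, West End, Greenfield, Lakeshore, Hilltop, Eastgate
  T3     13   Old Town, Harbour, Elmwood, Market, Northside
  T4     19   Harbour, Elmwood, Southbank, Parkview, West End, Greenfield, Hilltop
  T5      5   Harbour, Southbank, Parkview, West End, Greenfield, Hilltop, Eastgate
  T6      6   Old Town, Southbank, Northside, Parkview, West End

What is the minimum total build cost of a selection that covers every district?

T2, T5, T6 cover every district at build cost 11 + 5 + 6 = 22.
Any cover uses at least 2 transmitter sites; among all covering selections none totals below 22.

22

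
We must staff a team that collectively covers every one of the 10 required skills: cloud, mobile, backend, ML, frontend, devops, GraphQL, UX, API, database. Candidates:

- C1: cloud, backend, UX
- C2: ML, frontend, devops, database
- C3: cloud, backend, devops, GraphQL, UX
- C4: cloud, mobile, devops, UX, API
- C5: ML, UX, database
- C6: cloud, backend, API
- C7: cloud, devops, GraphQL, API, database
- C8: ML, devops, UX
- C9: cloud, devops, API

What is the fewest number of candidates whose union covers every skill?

3

C2, C3, C4 together cover {cloud, mobile, backend, ML, frontend, devops, GraphQL, UX, API, database} — every skill.
No 2 of the 9 candidates cover everything (all 36 pairs fall short), so 3 is minimum.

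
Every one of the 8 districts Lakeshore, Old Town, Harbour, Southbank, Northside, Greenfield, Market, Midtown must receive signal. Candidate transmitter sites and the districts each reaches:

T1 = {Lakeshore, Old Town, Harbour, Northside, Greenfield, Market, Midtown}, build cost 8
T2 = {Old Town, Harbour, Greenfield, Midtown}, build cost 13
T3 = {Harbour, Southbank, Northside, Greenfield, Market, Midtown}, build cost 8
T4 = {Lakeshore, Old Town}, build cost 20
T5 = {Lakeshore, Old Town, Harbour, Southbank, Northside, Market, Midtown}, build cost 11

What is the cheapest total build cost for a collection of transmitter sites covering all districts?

16

T1, T3 cover every district at build cost 8 + 8 = 16.
Any cover uses at least 2 transmitter sites; among all covering selections none totals below 16.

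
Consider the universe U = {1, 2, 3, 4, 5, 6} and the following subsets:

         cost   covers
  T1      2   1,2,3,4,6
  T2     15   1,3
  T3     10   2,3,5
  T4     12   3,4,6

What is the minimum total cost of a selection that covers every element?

12

T1, T3 cover every element at cost 2 + 10 = 12.
Any cover uses at least 2 sets; among all covering selections none totals below 12.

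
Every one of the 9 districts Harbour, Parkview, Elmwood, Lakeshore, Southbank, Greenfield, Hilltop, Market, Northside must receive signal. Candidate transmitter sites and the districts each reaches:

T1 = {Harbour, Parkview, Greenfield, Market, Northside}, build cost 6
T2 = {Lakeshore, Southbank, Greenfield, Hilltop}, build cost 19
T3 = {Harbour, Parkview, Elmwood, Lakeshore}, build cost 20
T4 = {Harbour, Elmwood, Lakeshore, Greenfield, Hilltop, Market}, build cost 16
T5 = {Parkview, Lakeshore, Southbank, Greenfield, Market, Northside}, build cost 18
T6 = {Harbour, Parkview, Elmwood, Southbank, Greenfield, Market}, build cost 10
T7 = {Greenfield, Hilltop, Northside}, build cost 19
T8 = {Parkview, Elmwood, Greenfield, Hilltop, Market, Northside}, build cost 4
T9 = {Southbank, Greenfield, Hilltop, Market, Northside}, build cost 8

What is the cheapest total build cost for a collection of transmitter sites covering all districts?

28

T3, T9 cover every district at build cost 20 + 8 = 28.
Any cover uses at least 2 transmitter sites; among all covering selections none totals below 28.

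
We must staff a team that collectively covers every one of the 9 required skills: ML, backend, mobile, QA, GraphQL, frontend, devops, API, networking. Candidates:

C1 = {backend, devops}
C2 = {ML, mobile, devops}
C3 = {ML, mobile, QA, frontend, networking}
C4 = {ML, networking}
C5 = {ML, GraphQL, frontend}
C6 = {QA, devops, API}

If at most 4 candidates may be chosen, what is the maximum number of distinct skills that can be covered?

9

Choosing C1, C3, C5, C6 covers {ML, backend, mobile, QA, GraphQL, frontend, devops, API, networking} — 9 skills.
That is all 9 skills.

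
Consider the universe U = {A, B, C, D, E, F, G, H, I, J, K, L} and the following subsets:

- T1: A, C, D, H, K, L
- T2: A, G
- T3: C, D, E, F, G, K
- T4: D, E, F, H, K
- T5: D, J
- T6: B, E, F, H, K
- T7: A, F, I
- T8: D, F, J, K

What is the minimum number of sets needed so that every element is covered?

T1, T2, T5, T6, T7 together cover {A, B, C, D, E, F, G, H, I, J, K, L} — every element.
No 4 of the 8 sets cover everything (all 70 size-4 selections fall short), so 5 is minimum.

5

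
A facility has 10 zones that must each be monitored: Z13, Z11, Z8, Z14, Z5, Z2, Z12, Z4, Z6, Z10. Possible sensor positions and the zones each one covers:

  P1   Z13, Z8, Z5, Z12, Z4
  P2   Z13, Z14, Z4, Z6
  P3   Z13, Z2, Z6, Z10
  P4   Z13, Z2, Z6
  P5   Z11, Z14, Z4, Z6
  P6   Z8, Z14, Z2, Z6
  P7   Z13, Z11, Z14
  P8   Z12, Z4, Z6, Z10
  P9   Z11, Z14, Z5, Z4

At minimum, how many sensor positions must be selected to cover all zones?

P1, P3, P5 together cover {Z13, Z11, Z8, Z14, Z5, Z2, Z12, Z4, Z6, Z10} — every zone.
No 2 of the 9 sensor positions cover everything (all 36 pairs fall short), so 3 is minimum.

3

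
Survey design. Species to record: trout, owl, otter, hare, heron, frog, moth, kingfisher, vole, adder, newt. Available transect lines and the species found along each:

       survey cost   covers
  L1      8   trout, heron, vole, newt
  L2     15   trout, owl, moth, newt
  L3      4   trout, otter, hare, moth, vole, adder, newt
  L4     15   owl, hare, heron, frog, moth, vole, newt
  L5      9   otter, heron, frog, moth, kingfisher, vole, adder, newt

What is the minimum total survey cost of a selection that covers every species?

28

L2, L3, L5 cover every species at survey cost 15 + 4 + 9 = 28.
Any cover uses at least 3 transects; among all covering selections none totals below 28.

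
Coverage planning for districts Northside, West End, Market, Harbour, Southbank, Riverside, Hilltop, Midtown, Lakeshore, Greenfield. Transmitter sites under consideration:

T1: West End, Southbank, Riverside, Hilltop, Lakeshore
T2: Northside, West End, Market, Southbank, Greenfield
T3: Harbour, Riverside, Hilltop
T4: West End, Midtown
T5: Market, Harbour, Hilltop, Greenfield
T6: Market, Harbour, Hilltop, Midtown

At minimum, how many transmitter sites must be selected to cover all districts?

3

T1, T2, T6 together cover {Northside, West End, Market, Harbour, Southbank, Riverside, Hilltop, Midtown, Lakeshore, Greenfield} — every district.
No 2 of the 6 transmitter sites cover everything (all 15 pairs fall short), so 3 is minimum.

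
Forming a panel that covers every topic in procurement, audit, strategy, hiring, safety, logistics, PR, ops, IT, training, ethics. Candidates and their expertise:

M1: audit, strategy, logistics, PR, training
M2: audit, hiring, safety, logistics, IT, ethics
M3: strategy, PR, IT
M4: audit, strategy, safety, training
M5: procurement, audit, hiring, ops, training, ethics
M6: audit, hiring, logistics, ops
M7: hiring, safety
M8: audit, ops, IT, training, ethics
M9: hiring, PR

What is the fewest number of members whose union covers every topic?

M1, M2, M5 together cover {procurement, audit, strategy, hiring, safety, logistics, PR, ops, IT, training, ethics} — every topic.
No 2 of the 9 members cover everything (all 36 pairs fall short), so 3 is minimum.

3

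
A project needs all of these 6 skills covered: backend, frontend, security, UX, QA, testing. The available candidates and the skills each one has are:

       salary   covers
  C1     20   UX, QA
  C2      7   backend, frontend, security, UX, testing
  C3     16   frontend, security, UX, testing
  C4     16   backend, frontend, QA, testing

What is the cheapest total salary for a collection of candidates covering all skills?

C2, C4 cover every skill at salary 7 + 16 = 23.
Any cover uses at least 2 candidates; among all covering selections none totals below 23.

23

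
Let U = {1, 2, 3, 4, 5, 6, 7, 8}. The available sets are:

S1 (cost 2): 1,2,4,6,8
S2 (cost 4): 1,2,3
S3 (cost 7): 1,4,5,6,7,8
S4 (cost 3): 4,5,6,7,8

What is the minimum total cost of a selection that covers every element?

7

S2, S4 cover every element at cost 4 + 3 = 7.
Any cover uses at least 2 sets; among all covering selections none totals below 7.
Greedy by coverage-per-cost would pick S1, S4, S2 for 9 — worse than the optimum 7.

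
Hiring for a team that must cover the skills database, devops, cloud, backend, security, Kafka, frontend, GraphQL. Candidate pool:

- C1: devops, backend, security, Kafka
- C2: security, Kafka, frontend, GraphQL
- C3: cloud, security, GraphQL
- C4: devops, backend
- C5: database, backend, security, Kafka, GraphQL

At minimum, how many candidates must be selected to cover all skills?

C1, C2, C3, C5 together cover {database, devops, cloud, backend, security, Kafka, frontend, GraphQL} — every skill.
No 3 of the 5 candidates cover everything (all 10 triples fall short), so 4 is minimum.

4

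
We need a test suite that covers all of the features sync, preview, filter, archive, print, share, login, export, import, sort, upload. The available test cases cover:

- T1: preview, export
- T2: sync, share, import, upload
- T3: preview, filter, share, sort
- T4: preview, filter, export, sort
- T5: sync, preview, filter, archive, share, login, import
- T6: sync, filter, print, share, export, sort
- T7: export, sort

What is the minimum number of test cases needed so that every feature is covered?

T2, T5, T6 together cover {sync, preview, filter, archive, print, share, login, export, import, sort, upload} — every feature.
No 2 of the 7 test cases cover everything (all 21 pairs fall short), so 3 is minimum.

3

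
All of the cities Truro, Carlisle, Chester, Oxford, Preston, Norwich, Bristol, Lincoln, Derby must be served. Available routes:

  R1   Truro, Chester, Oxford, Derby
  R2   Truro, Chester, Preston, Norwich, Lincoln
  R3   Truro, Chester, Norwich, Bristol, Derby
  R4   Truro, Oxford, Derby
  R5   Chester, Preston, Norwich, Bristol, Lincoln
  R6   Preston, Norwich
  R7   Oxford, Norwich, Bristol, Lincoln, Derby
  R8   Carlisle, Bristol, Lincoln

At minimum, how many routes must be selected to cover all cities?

R1, R2, R8 together cover {Truro, Carlisle, Chester, Oxford, Preston, Norwich, Bristol, Lincoln, Derby} — every city.
No 2 of the 8 routes cover everything (all 28 pairs fall short), so 3 is minimum.

3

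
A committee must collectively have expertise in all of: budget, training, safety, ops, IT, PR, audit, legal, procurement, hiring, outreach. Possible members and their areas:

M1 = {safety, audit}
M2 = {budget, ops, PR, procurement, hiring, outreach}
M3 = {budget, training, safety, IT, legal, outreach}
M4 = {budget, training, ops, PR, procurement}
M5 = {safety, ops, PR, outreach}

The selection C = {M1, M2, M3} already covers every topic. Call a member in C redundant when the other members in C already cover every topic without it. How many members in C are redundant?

0

Drop M1: audit uncovered — not redundant.
Drop M2: ops, PR, procurement, hiring uncovered — not redundant.
Drop M3: training, IT, legal uncovered — not redundant.
None of the members in C is redundant.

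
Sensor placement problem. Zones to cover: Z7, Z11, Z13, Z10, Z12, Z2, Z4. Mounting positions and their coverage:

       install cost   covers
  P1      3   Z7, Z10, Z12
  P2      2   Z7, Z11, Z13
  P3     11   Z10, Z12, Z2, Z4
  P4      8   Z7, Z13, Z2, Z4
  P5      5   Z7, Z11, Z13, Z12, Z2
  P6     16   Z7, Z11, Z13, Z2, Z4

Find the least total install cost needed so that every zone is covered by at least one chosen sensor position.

13

P2, P3 cover every zone at install cost 2 + 11 = 13.
Any cover uses at least 2 sensor positions; among all covering selections none totals below 13.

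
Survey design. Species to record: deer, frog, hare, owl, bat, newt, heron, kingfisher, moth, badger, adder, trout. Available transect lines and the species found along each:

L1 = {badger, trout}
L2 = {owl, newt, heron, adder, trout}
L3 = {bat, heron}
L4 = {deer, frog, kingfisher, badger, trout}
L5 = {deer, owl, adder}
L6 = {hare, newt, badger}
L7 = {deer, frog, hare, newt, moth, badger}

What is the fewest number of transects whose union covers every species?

L2, L3, L4, L7 together cover {deer, frog, hare, owl, bat, newt, heron, kingfisher, moth, badger, adder, trout} — every species.
No 3 of the 7 transects cover everything (all 35 triples fall short), so 4 is minimum.

4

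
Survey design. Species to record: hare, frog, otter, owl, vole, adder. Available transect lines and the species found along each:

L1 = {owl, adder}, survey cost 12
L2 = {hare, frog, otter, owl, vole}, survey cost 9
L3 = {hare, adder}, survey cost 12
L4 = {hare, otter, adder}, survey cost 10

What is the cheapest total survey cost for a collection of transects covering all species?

L2, L4 cover every species at survey cost 9 + 10 = 19.
Any cover uses at least 2 transects; among all covering selections none totals below 19.

19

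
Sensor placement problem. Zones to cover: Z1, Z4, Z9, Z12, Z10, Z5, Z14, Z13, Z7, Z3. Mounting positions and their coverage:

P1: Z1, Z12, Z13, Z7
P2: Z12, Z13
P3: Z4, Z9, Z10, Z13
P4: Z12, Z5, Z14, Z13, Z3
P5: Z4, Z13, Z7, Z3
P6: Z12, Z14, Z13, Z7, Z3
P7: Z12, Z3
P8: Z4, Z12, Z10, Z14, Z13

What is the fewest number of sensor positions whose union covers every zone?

P1, P3, P4 together cover {Z1, Z4, Z9, Z12, Z10, Z5, Z14, Z13, Z7, Z3} — every zone.
No 2 of the 8 sensor positions cover everything (all 28 pairs fall short), so 3 is minimum.

3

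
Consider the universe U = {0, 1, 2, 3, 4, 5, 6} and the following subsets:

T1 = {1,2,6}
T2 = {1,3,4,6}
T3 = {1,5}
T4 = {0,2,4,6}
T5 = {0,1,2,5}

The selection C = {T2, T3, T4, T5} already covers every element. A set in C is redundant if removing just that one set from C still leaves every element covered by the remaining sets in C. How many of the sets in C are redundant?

3

Drop T2: 3 uncovered — not redundant.
Drop T3: the rest still cover every element — redundant.
Drop T4: the rest still cover every element — redundant.
Drop T5: the rest still cover every element — redundant.
3 redundant: T3, T4, T5.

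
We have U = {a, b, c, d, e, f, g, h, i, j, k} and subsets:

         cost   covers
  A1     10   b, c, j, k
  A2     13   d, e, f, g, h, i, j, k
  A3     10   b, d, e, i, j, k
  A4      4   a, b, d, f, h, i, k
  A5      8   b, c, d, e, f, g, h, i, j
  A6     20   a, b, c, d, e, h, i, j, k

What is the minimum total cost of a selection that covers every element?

12

A4, A5 cover every element at cost 4 + 8 = 12.
Any cover uses at least 2 sets; among all covering selections none totals below 12.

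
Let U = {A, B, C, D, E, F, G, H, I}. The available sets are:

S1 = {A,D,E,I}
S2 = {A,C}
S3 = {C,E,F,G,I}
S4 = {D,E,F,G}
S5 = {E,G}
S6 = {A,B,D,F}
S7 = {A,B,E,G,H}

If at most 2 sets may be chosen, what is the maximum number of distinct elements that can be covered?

8

Choosing S3, S6 covers {A, B, C, D, E, F, G, I} — 8 elements.
No choice of 2 sets does better; here H is left uncovered.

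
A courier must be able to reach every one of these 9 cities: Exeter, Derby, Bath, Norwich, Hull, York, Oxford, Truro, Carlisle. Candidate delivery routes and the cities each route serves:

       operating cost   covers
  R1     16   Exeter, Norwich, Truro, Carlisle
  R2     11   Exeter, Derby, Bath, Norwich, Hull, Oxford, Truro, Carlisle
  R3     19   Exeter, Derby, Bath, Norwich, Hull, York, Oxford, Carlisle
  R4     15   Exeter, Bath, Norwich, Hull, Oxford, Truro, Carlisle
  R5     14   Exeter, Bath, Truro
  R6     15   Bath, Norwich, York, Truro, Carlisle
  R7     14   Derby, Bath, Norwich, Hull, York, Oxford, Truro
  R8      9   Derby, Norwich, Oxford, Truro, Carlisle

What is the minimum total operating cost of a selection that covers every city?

R2, R7 cover every city at operating cost 11 + 14 = 25.
Any cover uses at least 2 routes; among all covering selections none totals below 25.

25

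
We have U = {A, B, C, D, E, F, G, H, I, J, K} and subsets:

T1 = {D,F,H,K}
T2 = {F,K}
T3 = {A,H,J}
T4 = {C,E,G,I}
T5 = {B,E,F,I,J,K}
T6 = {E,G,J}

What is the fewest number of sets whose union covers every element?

T1, T3, T4, T5 together cover {A, B, C, D, E, F, G, H, I, J, K} — every element.
No 3 of the 6 sets cover everything (all 20 triples fall short), so 4 is minimum.

4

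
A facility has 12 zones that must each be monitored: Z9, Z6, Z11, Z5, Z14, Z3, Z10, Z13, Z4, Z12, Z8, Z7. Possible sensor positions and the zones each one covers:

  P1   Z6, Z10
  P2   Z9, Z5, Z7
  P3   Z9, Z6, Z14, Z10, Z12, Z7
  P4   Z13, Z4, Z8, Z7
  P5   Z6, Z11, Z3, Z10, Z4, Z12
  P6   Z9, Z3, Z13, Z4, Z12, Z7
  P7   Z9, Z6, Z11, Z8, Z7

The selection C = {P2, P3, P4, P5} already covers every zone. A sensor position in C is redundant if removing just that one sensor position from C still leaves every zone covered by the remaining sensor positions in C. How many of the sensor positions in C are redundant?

0

Drop P2: Z5 uncovered — not redundant.
Drop P3: Z14 uncovered — not redundant.
Drop P4: Z13, Z8 uncovered — not redundant.
Drop P5: Z11, Z3 uncovered — not redundant.
None of the sensor positions in C is redundant.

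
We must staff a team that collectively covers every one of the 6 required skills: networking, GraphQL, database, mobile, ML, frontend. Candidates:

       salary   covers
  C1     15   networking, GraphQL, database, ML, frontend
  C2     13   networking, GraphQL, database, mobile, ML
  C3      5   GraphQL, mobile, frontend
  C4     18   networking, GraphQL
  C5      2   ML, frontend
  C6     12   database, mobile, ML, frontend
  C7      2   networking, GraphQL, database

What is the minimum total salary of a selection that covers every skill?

9

C3, C5, C7 cover every skill at salary 5 + 2 + 2 = 9.
Any cover uses at least 2 candidates; among all covering selections none totals below 9.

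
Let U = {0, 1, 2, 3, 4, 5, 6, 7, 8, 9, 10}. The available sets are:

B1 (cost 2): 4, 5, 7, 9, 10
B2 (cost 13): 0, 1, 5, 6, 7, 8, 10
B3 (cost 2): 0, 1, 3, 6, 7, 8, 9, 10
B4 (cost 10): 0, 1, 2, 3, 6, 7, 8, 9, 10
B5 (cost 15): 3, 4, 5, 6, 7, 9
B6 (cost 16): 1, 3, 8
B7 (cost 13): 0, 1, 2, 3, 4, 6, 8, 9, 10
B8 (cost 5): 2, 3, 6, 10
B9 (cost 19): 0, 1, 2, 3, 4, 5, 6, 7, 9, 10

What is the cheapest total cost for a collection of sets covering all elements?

9

B1, B3, B8 cover every element at cost 2 + 2 + 5 = 9.
Any cover uses at least 2 sets; among all covering selections none totals below 9.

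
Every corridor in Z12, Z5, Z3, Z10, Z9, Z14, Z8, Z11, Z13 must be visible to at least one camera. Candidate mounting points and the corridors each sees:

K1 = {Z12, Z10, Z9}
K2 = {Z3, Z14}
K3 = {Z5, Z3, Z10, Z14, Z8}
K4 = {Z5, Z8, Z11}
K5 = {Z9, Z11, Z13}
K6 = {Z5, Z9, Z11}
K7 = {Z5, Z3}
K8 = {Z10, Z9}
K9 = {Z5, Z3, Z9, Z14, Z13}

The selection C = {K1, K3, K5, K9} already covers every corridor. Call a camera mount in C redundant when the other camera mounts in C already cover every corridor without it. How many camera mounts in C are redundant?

Drop K1: Z12 uncovered — not redundant.
Drop K3: Z8 uncovered — not redundant.
Drop K5: Z11 uncovered — not redundant.
Drop K9: the rest still cover every corridor — redundant.
1 redundant: K9.

1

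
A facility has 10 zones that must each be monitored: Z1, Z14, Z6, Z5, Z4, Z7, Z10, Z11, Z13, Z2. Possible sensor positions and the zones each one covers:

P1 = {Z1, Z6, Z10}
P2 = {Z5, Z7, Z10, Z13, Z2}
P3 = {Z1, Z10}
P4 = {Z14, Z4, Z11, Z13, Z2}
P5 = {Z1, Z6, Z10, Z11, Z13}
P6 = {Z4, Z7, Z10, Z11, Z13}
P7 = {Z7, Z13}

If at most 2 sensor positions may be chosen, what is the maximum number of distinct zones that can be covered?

8

Choosing P1, P4 covers {Z1, Z14, Z6, Z4, Z10, Z11, Z13, Z2} — 8 zones.
No choice of 2 sensor positions does better; here Z5, Z7 are left uncovered.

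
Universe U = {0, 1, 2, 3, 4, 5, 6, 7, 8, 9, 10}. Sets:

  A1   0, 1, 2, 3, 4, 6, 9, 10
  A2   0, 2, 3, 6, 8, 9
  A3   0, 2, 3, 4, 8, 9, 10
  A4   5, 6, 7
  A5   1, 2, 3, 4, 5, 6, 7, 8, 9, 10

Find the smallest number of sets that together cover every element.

A1, A5 together cover {0, 1, 2, 3, 4, 5, 6, 7, 8, 9, 10} — every element.
No single set contains all 11 elements, so 2 is optimal.

2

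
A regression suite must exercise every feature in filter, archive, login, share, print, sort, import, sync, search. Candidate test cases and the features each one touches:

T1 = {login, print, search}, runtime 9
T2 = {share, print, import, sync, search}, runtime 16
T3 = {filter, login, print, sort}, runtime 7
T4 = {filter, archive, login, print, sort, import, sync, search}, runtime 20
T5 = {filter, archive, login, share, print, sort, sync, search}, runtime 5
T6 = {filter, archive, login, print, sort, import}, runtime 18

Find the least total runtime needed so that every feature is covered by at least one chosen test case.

21

T2, T5 cover every feature at runtime 16 + 5 = 21.
Any cover uses at least 2 test cases; among all covering selections none totals below 21.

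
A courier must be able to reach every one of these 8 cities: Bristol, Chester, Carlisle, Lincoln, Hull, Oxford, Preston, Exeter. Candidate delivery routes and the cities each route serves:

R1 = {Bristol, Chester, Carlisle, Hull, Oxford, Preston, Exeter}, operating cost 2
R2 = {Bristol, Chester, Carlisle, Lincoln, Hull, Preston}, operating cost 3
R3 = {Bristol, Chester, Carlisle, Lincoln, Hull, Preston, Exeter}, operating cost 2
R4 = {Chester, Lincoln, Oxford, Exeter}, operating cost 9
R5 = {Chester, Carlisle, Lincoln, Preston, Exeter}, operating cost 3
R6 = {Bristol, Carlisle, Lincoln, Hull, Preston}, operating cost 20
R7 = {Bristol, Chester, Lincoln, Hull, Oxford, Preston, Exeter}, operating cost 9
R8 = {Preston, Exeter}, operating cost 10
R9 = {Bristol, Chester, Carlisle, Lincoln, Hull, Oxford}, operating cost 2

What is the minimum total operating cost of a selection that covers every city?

4

R1, R3 cover every city at operating cost 2 + 2 = 4.
Any cover uses at least 2 routes; among all covering selections none totals below 4.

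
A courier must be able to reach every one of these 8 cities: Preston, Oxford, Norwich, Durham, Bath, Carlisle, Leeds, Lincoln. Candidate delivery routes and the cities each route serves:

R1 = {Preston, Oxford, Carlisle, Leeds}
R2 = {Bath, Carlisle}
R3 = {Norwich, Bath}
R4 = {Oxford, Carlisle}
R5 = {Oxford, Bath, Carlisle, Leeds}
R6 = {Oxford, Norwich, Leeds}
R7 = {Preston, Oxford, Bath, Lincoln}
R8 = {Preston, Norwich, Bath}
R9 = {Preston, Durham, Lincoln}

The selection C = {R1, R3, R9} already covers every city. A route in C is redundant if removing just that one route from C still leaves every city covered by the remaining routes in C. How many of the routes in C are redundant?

0

Drop R1: Oxford, Carlisle, Leeds uncovered — not redundant.
Drop R3: Norwich, Bath uncovered — not redundant.
Drop R9: Durham, Lincoln uncovered — not redundant.
None of the routes in C is redundant.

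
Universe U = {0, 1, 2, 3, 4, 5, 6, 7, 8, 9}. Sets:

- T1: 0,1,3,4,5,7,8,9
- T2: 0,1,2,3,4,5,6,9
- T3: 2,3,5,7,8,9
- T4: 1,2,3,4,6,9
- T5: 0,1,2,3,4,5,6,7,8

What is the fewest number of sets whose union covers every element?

T1, T2 together cover {0, 1, 2, 3, 4, 5, 6, 7, 8, 9} — every element.
No single set contains all 10 elements, so 2 is optimal.

2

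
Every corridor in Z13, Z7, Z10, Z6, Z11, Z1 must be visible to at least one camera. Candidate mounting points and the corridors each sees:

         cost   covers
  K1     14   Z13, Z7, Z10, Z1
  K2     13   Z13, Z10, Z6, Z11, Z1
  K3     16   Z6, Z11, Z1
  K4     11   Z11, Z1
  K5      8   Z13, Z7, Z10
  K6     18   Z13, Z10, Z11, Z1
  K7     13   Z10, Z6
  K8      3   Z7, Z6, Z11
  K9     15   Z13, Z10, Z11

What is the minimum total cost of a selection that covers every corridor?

16

K2, K8 cover every corridor at cost 13 + 3 = 16.
Any cover uses at least 2 camera mounts; among all covering selections none totals below 16.
Greedy by coverage-per-cost would pick K8, K5, K4 for 22 — worse than the optimum 16.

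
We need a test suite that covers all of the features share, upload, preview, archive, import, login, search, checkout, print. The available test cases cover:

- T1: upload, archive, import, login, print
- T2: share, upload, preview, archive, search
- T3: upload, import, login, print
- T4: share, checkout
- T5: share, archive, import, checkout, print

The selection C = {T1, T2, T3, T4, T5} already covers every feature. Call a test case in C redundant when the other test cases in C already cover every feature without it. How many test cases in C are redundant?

Drop T1: the rest still cover every feature — redundant.
Drop T2: preview, search uncovered — not redundant.
Drop T3: the rest still cover every feature — redundant.
Drop T4: the rest still cover every feature — redundant.
Drop T5: the rest still cover every feature — redundant.
4 redundant: T1, T3, T4, T5.

4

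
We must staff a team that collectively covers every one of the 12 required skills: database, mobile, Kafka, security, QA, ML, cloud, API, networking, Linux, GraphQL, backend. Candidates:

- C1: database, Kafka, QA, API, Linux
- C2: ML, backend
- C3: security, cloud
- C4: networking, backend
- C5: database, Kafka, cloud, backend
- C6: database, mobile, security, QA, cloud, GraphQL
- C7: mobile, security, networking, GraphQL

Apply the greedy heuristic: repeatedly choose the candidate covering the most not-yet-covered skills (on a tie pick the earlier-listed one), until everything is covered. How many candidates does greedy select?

4

Pick 1: C6 covers 6 new skills (database, mobile, security, QA, cloud, GraphQL).
Pick 2: C1 covers 3 new skills (Kafka, API, Linux).
Pick 3: C2 covers 2 new skills (ML, backend).
Pick 4: C4 covers 1 new skills (networking).
Greedy uses 4 candidates.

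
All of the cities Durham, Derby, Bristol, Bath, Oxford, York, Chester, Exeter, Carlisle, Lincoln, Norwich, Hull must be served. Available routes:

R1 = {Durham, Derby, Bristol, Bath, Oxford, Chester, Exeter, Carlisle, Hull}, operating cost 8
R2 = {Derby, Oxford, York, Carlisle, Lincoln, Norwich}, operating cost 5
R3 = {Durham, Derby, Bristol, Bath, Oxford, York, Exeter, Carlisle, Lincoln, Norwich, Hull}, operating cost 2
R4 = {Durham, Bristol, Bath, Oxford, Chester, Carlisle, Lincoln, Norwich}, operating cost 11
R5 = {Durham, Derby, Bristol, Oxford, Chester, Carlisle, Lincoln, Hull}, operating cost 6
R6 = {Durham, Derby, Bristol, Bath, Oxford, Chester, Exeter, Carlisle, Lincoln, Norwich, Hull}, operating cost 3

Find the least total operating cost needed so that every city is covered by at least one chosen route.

5

R3, R6 cover every city at operating cost 2 + 3 = 5.
Any cover uses at least 2 routes; among all covering selections none totals below 5.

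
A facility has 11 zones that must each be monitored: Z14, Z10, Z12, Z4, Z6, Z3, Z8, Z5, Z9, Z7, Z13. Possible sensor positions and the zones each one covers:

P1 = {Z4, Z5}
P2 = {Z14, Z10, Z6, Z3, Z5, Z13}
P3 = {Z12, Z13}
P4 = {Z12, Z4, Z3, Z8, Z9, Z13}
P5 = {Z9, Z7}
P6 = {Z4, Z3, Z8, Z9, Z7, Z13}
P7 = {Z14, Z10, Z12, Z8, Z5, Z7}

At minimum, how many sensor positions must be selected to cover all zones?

P2, P3, P6 together cover {Z14, Z10, Z12, Z4, Z6, Z3, Z8, Z5, Z9, Z7, Z13} — every zone.
No 2 of the 7 sensor positions cover everything (all 21 pairs fall short), so 3 is minimum.

3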